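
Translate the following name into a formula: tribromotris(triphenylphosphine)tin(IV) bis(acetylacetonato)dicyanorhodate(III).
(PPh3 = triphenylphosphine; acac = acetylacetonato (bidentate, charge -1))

[SnBr3(PPh3)3][Rh(acac)2(CN)2]

Cation [Sn…]: ligand charges -3, Sn(IV) ⇒ ion charge 1+.
Anion [Rh…]: ligand charges -4, Rh(III) ⇒ ion charge 1−.
One 1+ cation balances one 1− anion.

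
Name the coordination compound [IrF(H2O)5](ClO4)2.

pentaaquafluoroiridium(III) perchlorate

The 2 perchlorate counter-ions carry a total charge of -2, so each complex ion is 2+.
Ligand charges: 1×fluoro (-1 each), 5×aqua (neutral); total -1. So Ir + (-1) = 2+, giving Ir = +3.
Ligands are named alphabetically: aqua before fluoro.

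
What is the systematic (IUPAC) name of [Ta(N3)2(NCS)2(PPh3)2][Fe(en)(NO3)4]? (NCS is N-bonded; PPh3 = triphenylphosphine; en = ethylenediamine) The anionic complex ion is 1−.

diazidodiisothiocyanatobis(triphenylphosphine)tantalum(V) (ethylenediamine)tetranitratoferrate(III)

The complex anion is given as 1−; its ligand charges sum to -4, so Fe = +3.
A 1:1 salt means the cation carries the equal and opposite charge, 1+.
Cation: ligand charges sum to -4; for the ion to be 1+, Ta = +5.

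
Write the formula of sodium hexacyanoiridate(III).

Ligands: 6 cyano (CN, -1). Ligand charge sum = -6.
Charge balance with sodium (+1) requires 1 complex ion per 3 sodium.

Na3[Ir(CN)6]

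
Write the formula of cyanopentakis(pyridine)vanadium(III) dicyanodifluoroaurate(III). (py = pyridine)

[V(CN)(py)5][Au(CN)2F2]2

Cation [V…]: ligand charges -1, V(III) ⇒ ion charge 2+.
Anion [Au…]: ligand charges -4, Au(III) ⇒ ion charge 1−.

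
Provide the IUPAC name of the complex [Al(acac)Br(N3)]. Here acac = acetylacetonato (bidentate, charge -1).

(acetylacetonato)azidobromoaluminium(III)

There is no counter-ion, so the complex is neutral overall.
Ligand charges: 1×azido (-1 each), 1×bromo (-1 each), 1×acetylacetonato (-1 each); total -3. So Al + (-3) = 0, giving Al = +3.
Ligands are named alphabetically: acetylacetonato before azido before bromo.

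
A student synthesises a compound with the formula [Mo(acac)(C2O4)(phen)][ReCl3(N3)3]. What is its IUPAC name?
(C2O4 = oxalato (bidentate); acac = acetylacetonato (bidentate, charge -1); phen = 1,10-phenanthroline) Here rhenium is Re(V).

(acetylacetonato)oxalato(1,10-phenanthroline)molybdenum(IV) triazidotrichlororhenate(V)

Re is given as +5; the anion's ligand charges sum to -6, so the complex anion is 1−.
A 1:1 salt means the cation carries the equal and opposite charge, 1+.
Cation: ligand charges sum to -3; for the ion to be 1+, Mo = +4.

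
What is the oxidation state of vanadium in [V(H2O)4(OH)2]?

+2

No counter-ion: the bracketed complex is neutral.
Ligand charges: 2×OH = -2; 4×H2O neutral; sum -2.
V + (-2) = 0 ⇒ V is +2.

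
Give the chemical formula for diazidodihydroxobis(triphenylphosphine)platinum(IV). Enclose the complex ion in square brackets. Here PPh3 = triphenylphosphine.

Ligands: 2 triphenylphosphine (PPh3, neutral), 2 hydroxo (OH, -1), 2 azido (N3, -1). Ligand charge sum = -4.
With Pt in oxidation state +4, the complex ion is [Pt...].

[Pt(N3)2(OH)2(PPh3)2]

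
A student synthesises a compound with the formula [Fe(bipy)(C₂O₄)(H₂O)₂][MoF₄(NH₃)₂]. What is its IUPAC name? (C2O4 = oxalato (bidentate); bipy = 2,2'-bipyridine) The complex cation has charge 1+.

diaqua(2,2'-bipyridine)oxalatoiron(III) diamminetetrafluoromolybdate(III)

The complex cation is given as 1+; its ligand charges sum to -2, so Fe = +3.
A 1:1 salt means the anion carries the equal and opposite charge, 1−.
Anion: ligand charges sum to -4; for the ion to be 1−, Mo = +3.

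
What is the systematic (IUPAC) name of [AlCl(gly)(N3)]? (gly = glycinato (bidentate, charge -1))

There is no counter-ion, so the complex is neutral overall.
Ligand charges: 1×azido (-1 each), 1×glycinato (-1 each), 1×chloro (-1 each); total -3. So Al + (-3) = 0, giving Al = +3.
Ligands are named alphabetically: azido before chloro before glycinato.

azidochloro(glycinato)aluminium(III)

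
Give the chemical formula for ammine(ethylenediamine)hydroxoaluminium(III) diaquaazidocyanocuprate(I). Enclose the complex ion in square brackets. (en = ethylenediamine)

Cation [Al…]: ligand charges -1, Al(III) ⇒ ion charge 2+.
Anion [Cu…]: ligand charges -2, Cu(I) ⇒ ion charge 1−.

[Al(en)(NH3)(OH)][Cu(CN)(H2O)2(N3)]2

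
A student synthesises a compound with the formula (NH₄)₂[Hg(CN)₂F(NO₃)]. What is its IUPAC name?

ammonium dicyanofluoronitratomercurate(II)

The 2 ammonium counter-ions carry a total charge of +2, so each complex ion is 2−.
Ligand charges: 1×fluoro (-1 each), 1×nitrato (-1 each), 2×cyano (-1 each); total -4. So Hg + (-4) = 2−, giving Hg = +2.
Ligands are named alphabetically: cyano before fluoro before nitrato.
The complex ion is anionic, so mercury takes the -ate form mercurate(II).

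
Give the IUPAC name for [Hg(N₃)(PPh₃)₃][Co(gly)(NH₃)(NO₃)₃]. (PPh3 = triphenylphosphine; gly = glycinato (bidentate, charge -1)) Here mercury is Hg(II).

azidotris(triphenylphosphine)mercury(II) ammine(glycinato)trinitratocobaltate(III)

Both ions are complex: the cation is named first with the plain metal name, the anion second with the -ate form; each ion's ligands are alphabetised independently.
Hg is given as +2; the cation's ligand charges sum to -1, so the complex cation is 1+.
A 1:1 salt means the anion carries the equal and opposite charge, 1−.
Anion: ligand charges sum to -4; for the ion to be 1−, Co = +3.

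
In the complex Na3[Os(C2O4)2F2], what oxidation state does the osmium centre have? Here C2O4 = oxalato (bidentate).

3 sodium outside the brackets (+1 each) → the complex ion is 3−.
Ligand charges: 2×C2O4 = -4; 2×F = -2; sum -6.
Os + (-6) = 3− ⇒ Os is +3.

+3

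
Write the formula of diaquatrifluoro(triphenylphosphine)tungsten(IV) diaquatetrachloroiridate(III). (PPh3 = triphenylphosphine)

[WF3(H2O)2(PPh3)][IrCl4(H2O)2]

Cation [W…]: ligand charges -3, W(IV) ⇒ ion charge 1+.
Anion [Ir…]: ligand charges -4, Ir(III) ⇒ ion charge 1−.
One 1+ cation balances one 1− anion.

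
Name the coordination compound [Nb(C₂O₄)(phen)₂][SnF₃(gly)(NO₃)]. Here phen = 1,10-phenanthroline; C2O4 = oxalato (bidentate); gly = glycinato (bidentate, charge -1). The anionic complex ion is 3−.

oxalatobis(1,10-phenanthroline)niobium(V) trifluoro(glycinato)nitratostannate(II)

Both ions are complex: the cation is named first with the plain metal name, the anion second with the -ate form; each ion's ligands are alphabetised independently.
The complex anion is given as 3−; its ligand charges sum to -5, so Sn = +2.
A 1:1 salt means the cation carries the equal and opposite charge, 3+.
Cation: ligand charges sum to -2; for the ion to be 3+, Nb = +5.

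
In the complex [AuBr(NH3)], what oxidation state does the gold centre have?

+1

No counter-ion: the bracketed complex is neutral.
Ligand charges: 1×Br = -1; 1×NH3 neutral; sum -1.
Au + (-1) = 0 ⇒ Au is +1.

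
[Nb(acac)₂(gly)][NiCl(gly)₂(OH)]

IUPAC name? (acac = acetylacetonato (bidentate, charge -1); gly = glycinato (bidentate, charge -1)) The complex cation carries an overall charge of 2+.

The complex cation is given as 2+; its ligand charges sum to -3, so Nb = +5.
A 1:1 salt means the anion carries the equal and opposite charge, 2−.
Anion: ligand charges sum to -4; for the ion to be 2−, Ni = +2.

bis(acetylacetonato)(glycinato)niobium(V) chlorobis(glycinato)hydroxonickelate(II)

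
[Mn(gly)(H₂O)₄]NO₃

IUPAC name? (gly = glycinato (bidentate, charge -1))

The 1 nitrate counter-ion carries a total charge of -1, so each complex ion is 1+.
Ligand charges: 4×aqua (neutral), 1×glycinato (-1 each); total -1. So Mn + (-1) = 1+, giving Mn = +2.
Ligands are named alphabetically: aqua before glycinato.

tetraaqua(glycinato)manganese(II) nitrate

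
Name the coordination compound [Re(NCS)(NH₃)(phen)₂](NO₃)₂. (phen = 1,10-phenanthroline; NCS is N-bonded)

The 2 nitrate counter-ions carry a total charge of -2, so each complex ion is 2+.
Ligand charges: 1×ammine (neutral), 2×1,10-phenanthroline (neutral), 1×isothiocyanato (-1 each); total -1. So Re + (-1) = 2+, giving Re = +3.
Ligands are named alphabetically: ammine before isothiocyanato before phenanthroline.

ammineisothiocyanatobis(1,10-phenanthroline)rhenium(III) nitrate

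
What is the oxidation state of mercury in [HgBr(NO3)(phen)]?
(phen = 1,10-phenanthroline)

+2

No counter-ion: the bracketed complex is neutral.
Ligand charges: 1×NO3 = -1; 1×Br = -1; 1×phen neutral; sum -2.
Hg + (-2) = 0 ⇒ Hg is +2.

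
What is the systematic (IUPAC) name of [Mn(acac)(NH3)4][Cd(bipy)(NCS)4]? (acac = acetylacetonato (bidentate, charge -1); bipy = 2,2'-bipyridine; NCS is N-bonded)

(acetylacetonato)tetraamminemanganese(III) (2,2'-bipyridine)tetraisothiocyanatocadmate(II)

Both ions are complex: the cation is named first with the plain metal name, the anion second with the -ate form; each ion's ligands are alphabetised independently.
Cadmium is always +2 in its complexes; the anion's ligand charges sum to -4, so the complex anion is 2−.
A 1:1 salt means the cation carries the equal and opposite charge, 2+.
Cation: ligand charges sum to -1; for the ion to be 2+, Mn = +3.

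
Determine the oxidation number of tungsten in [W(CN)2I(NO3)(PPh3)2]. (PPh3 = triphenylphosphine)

+4

No counter-ion: the bracketed complex is neutral.
Ligand charges: 2×CN = -2; 1×NO3 = -1; 1×I = -1; 2×PPh3 neutral; sum -4.
W + (-4) = 0 ⇒ W is +4.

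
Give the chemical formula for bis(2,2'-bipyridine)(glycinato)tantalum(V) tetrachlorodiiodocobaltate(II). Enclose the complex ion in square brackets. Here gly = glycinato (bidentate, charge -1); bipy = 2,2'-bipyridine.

[Ta(bipy)2(gly)][CoCl4I2]

Cation [Ta…]: ligand charges -1, Ta(V) ⇒ ion charge 4+.
Anion [Co…]: ligand charges -6, Co(II) ⇒ ion charge 4−.
One 4+ cation balances one 4− anion.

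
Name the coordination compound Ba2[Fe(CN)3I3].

The 2 barium counter-ions carry a total charge of +4, so each complex ion is 4−.
Ligand charges: 3×iodo (-1 each), 3×cyano (-1 each); total -6. So Fe + (-6) = 4−, giving Fe = +2.
Ligands are named alphabetically: cyano before iodo.
The complex ion is anionic, so iron takes the -ate form ferrate(II).

barium tricyanotriiodoferrate(II)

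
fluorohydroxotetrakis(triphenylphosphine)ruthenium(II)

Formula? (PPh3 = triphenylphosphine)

Ligands: 1 fluoro (F, -1), 4 triphenylphosphine (PPh3, neutral), 1 hydroxo (OH, -1). Ligand charge sum = -2.
With Ru in oxidation state +2, the complex ion is [Ru...].

[RuF(OH)(PPh3)4]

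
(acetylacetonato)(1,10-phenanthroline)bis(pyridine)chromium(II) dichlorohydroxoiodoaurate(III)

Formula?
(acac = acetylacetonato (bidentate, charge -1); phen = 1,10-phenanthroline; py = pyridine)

[Cr(acac)(phen)(py)2][AuCl2I(OH)]

Cation [Cr…]: ligand charges -1, Cr(II) ⇒ ion charge 1+.
Anion [Au…]: ligand charges -4, Au(III) ⇒ ion charge 1−.
One 1+ cation balances one 1− anion.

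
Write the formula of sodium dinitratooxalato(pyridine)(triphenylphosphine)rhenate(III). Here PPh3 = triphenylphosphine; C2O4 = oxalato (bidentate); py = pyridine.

Ligands: 1 triphenylphosphine (PPh3, neutral), 1 oxalato (C2O4, -2), 2 nitrato (NO3, -1), 1 pyridine (py, neutral). Ligand charge sum = -4.
With Re in oxidation state +3, the complex ion is [Re...]^1−.
Charge balance with sodium (+1) requires 1 complex ion per 1 sodium.

Na[Re(C2O4)(NO3)2(PPh3)(py)]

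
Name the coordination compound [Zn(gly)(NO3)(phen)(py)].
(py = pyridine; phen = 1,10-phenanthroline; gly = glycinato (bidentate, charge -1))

(glycinato)nitrato(1,10-phenanthroline)(pyridine)zinc(II)

There is no counter-ion, so the complex is neutral overall.
Ligand charges: 1×pyridine (neutral), 1×nitrato (-1 each), 1×1,10-phenanthroline (neutral), 1×glycinato (-1 each); total -2. So Zn + (-2) = 0, giving Zn = +2.
Ligands are named alphabetically: glycinato before nitrato before phenanthroline before pyridine.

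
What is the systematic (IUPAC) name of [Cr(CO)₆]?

There is no counter-ion, so the complex is neutral overall.
Ligand charges: 6×carbonyl (neutral); total 0. So Cr + (0) = 0, giving Cr = 0.

hexacarbonylchromium(0)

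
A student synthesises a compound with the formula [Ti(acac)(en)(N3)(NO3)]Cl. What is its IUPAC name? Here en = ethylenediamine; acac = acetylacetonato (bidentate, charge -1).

(acetylacetonato)azido(ethylenediamine)nitratotitanium(IV) chloride

The 1 chloride counter-ion carries a total charge of -1, so each complex ion is 1+.
Ligand charges: 1×ethylenediamine (neutral), 1×azido (-1 each), 1×acetylacetonato (-1 each), 1×nitrato (-1 each); total -3. So Ti + (-3) = 1+, giving Ti = +4.
Ligands are named alphabetically: acetylacetonato before azido before ethylenediamine before nitrato.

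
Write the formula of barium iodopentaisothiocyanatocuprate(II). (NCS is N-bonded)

Ba2[CuI(NCS)5]

Ligands: 5 isothiocyanato (NCS, -1), 1 iodo (I, -1). Ligand charge sum = -6.
With Cu in oxidation state +2, the complex ion is [Cu...]^4−.
Charge balance with barium (+2) requires 1 complex ion per 2 barium.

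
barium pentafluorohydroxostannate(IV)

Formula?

Ba[SnF5(OH)]

Ligands: 5 fluoro (F, -1), 1 hydroxo (OH, -1). Ligand charge sum = -6.
Charge balance with barium (+2) requires 1 complex ion per 1 barium.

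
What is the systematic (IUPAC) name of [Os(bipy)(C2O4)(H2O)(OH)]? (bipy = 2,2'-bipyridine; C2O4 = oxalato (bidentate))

There is no counter-ion, so the complex is neutral overall.
Ligand charges: 1×2,2'-bipyridine (neutral), 1×aqua (neutral), 1×oxalato (-2 each), 1×hydroxo (-1 each); total -3. So Os + (-3) = 0, giving Os = +3.
Ligands are named alphabetically: aqua before bipyridine before hydroxo before oxalato.

aqua(2,2'-bipyridine)hydroxooxalatoosmium(III)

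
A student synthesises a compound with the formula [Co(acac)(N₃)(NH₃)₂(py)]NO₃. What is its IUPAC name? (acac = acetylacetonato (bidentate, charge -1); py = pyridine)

The 1 nitrate counter-ion carries a total charge of -1, so each complex ion is 1+.
Ligand charges: 2×ammine (neutral), 1×acetylacetonato (-1 each), 1×azido (-1 each), 1×pyridine (neutral); total -2. So Co + (-2) = 1+, giving Co = +3.
Ligands are named alphabetically: acetylacetonato before ammine before azido before pyridine.

(acetylacetonato)diammineazido(pyridine)cobalt(III) nitrate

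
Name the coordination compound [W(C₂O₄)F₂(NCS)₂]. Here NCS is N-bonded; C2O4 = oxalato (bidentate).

There is no counter-ion, so the complex is neutral overall.
Ligand charges: 2×fluoro (-1 each), 2×isothiocyanato (-1 each), 1×oxalato (-2 each); total -6. So W + (-6) = 0, giving W = +6.
Ligands are named alphabetically: fluoro before isothiocyanato before oxalato.

difluorodiisothiocyanatooxalatotungsten(VI)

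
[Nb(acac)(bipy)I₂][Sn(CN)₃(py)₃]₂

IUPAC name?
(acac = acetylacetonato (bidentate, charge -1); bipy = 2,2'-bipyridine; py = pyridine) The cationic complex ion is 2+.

(acetylacetonato)(2,2'-bipyridine)diiodoniobium(V) tricyanotris(pyridine)stannate(II)

The complex cation is given as 2+; its ligand charges sum to -3, so Nb = +5.
With 2 anions per cation, each anion must be 2/2 = 1−.
Anion: ligand charges sum to -3; for the ion to be 1−, Sn = +2.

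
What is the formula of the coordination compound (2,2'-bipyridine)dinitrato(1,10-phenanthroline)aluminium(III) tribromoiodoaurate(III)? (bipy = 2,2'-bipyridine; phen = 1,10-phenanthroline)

Cation [Al…]: ligand charges -2, Al(III) ⇒ ion charge 1+.
Anion [Au…]: ligand charges -4, Au(III) ⇒ ion charge 1−.
One 1+ cation balances one 1− anion.

[Al(bipy)(NO3)2(phen)][AuBr3I]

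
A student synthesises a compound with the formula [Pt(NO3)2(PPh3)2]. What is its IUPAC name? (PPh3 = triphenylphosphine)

There is no counter-ion, so the complex is neutral overall.
Ligand charges: 2×nitrato (-1 each), 2×triphenylphosphine (neutral); total -2. So Pt + (-2) = 0, giving Pt = +2.
Ligands are named alphabetically: nitrato before triphenylphosphine.

dinitratobis(triphenylphosphine)platinum(II)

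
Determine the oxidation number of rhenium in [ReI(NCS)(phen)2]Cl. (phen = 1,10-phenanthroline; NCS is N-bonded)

1 chloride outside the brackets (-1 each) → the complex ion is 1+.
Ligand charges: 1×I = -1; 2×phen neutral; 1×NCS = -1; sum -2.
Re + (-2) = 1+ ⇒ Re is +3.

+3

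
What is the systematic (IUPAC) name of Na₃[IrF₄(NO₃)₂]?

sodium tetrafluorodinitratoiridate(III)

The 3 sodium counter-ions carry a total charge of +3, so each complex ion is 3−.
Ligand charges: 4×fluoro (-1 each), 2×nitrato (-1 each); total -6. So Ir + (-6) = 3−, giving Ir = +3.
Ligands are named alphabetically: fluoro before nitrato.
The complex ion is anionic, so iridium takes the -ate form iridate(III).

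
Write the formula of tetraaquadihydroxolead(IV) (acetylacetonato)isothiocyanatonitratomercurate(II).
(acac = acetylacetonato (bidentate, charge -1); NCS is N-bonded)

Cation [Pb…]: ligand charges -2, Pb(IV) ⇒ ion charge 2+.
Anion [Hg…]: ligand charges -3, Hg(II) ⇒ ion charge 1−.
One 2+ cation requires 2 of the 1− anion.

[Pb(H2O)4(OH)2][Hg(acac)(NCS)(NO3)]2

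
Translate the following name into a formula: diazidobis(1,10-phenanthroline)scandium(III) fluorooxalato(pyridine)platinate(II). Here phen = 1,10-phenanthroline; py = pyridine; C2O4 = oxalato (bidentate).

Cation [Sc…]: ligand charges -2, Sc(III) ⇒ ion charge 1+.
Anion [Pt…]: ligand charges -3, Pt(II) ⇒ ion charge 1−.

[Sc(N3)2(phen)2][Pt(C2O4)F(py)]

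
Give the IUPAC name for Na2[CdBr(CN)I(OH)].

The 2 sodium counter-ions carry a total charge of +2, so each complex ion is 2−.
Ligand charges: 1×hydroxo (-1 each), 1×iodo (-1 each), 1×bromo (-1 each), 1×cyano (-1 each); total -4. So Cd + (-4) = 2−, giving Cd = +2.
Ligands are named alphabetically: bromo before cyano before hydroxo before iodo.
The complex ion is anionic, so cadmium takes the -ate form cadmate(II).

sodium bromocyanohydroxoiodocadmate(II)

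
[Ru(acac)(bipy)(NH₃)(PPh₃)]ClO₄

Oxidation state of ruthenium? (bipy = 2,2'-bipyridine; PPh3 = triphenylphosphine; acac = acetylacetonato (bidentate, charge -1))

+2

1 perchlorate outside the brackets (-1 each) → the complex ion is 1+.
Ligand charges: 1×NH3 neutral; 1×bipy neutral; 1×PPh3 neutral; 1×acac = -1; sum -1.
Ru + (-1) = 1+ ⇒ Ru is +2.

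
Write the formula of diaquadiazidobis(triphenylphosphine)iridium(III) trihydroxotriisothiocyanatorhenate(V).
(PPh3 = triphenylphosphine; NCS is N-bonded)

[Ir(H2O)2(N3)2(PPh3)2][Re(NCS)3(OH)3]

Cation [Ir…]: ligand charges -2, Ir(III) ⇒ ion charge 1+.
Anion [Re…]: ligand charges -6, Re(V) ⇒ ion charge 1−.
One 1+ cation balances one 1− anion.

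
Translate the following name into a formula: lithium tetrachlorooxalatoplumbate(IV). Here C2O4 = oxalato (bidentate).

Ligands: 4 chloro (Cl, -1), 1 oxalato (C2O4, -2). Ligand charge sum = -6.
With Pb in oxidation state +4, the complex ion is [Pb...]^2−.
Charge balance with lithium (+1) requires 1 complex ion per 2 lithium.

Li2[Pb(C2O4)Cl4]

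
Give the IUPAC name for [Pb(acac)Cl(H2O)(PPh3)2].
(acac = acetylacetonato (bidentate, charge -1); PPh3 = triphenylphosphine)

(acetylacetonato)aquachlorobis(triphenylphosphine)lead(II)

There is no counter-ion, so the complex is neutral overall.
Ligand charges: 1×acetylacetonato (-1 each), 1×aqua (neutral), 2×triphenylphosphine (neutral), 1×chloro (-1 each); total -2. So Pb + (-2) = 0, giving Pb = +2.
Ligands are named alphabetically: acetylacetonato before aqua before chloro before triphenylphosphine.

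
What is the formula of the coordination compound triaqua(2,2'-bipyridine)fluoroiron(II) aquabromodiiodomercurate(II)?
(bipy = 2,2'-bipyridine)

[Fe(bipy)F(H2O)3][HgBr(H2O)I2]

Cation [Fe…]: ligand charges -1, Fe(II) ⇒ ion charge 1+.
Anion [Hg…]: ligand charges -3, Hg(II) ⇒ ion charge 1−.
One 1+ cation balances one 1− anion.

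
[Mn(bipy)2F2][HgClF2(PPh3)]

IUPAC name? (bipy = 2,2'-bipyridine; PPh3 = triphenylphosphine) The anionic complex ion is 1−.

The complex anion is given as 1−; its ligand charges sum to -3, so Hg = +2.
A 1:1 salt means the cation carries the equal and opposite charge, 1+.
Cation: ligand charges sum to -2; for the ion to be 1+, Mn = +3.

bis(2,2'-bipyridine)difluoromanganese(III) chlorodifluoro(triphenylphosphine)mercurate(II)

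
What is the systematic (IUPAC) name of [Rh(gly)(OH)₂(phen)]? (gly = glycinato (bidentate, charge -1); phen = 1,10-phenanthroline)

There is no counter-ion, so the complex is neutral overall.
Ligand charges: 1×glycinato (-1 each), 1×1,10-phenanthroline (neutral), 2×hydroxo (-1 each); total -3. So Rh + (-3) = 0, giving Rh = +3.
Ligands are named alphabetically: glycinato before hydroxo before phenanthroline.

(glycinato)dihydroxo(1,10-phenanthroline)rhodium(III)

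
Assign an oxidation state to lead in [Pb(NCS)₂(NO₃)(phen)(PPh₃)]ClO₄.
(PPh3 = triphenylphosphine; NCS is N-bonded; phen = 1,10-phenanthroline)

1 perchlorate outside the brackets (-1 each) → the complex ion is 1+.
Ligand charges: 1×PPh3 neutral; 1×NO3 = -1; 2×NCS = -2; 1×phen neutral; sum -3.
Pb + (-3) = 1+ ⇒ Pb is +4.

+4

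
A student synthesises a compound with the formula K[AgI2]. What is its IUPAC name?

potassium diiodoargentate(I)

The 1 potassium counter-ion carries a total charge of +1, so each complex ion is 1−.
Ligand charges: 2×iodo (-1 each); total -2. So Ag + (-2) = 1−, giving Ag = +1.
The complex ion is anionic, so silver takes the -ate form argentate(I).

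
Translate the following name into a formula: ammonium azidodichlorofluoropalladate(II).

Ligands: 2 chloro (Cl, -1), 1 azido (N3, -1), 1 fluoro (F, -1). Ligand charge sum = -4.
With Pd in oxidation state +2, the complex ion is [Pd...]^2−.
Charge balance with ammonium (+1) requires 1 complex ion per 2 ammonium.

(NH4)2[PdCl2F(N3)]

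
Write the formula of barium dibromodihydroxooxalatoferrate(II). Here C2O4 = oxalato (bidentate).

Ba2[FeBr2(C2O4)(OH)2]

Ligands: 1 oxalato (C2O4, -2), 2 bromo (Br, -1), 2 hydroxo (OH, -1). Ligand charge sum = -6.
With Fe in oxidation state +2, the complex ion is [Fe...]^4−.
Charge balance with barium (+2) requires 1 complex ion per 2 barium.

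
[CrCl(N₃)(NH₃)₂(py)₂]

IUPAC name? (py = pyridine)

diammineazidochlorobis(pyridine)chromium(II)

There is no counter-ion, so the complex is neutral overall.
Ligand charges: 2×ammine (neutral), 2×pyridine (neutral), 1×azido (-1 each), 1×chloro (-1 each); total -2. So Cr + (-2) = 0, giving Cr = +2.
Ligands are named alphabetically: ammine before azido before chloro before pyridine.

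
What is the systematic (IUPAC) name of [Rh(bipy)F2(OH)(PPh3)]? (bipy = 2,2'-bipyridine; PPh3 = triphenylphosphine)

There is no counter-ion, so the complex is neutral overall.
Ligand charges: 2×fluoro (-1 each), 1×2,2'-bipyridine (neutral), 1×triphenylphosphine (neutral), 1×hydroxo (-1 each); total -3. So Rh + (-3) = 0, giving Rh = +3.
Ligands are named alphabetically: bipyridine before fluoro before hydroxo before triphenylphosphine.

(2,2'-bipyridine)difluorohydroxo(triphenylphosphine)rhodium(III)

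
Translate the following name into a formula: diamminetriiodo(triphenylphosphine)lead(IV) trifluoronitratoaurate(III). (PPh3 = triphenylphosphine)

[PbI3(NH3)2(PPh3)][AuF3(NO3)]

Cation [Pb…]: ligand charges -3, Pb(IV) ⇒ ion charge 1+.
Anion [Au…]: ligand charges -4, Au(III) ⇒ ion charge 1−.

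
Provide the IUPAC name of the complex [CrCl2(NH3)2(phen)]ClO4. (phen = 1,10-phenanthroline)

diamminedichloro(1,10-phenanthroline)chromium(III) perchlorate

The 1 perchlorate counter-ion carries a total charge of -1, so each complex ion is 1+.
Ligand charges: 2×ammine (neutral), 2×chloro (-1 each), 1×1,10-phenanthroline (neutral); total -2. So Cr + (-2) = 1+, giving Cr = +3.
Ligands are named alphabetically: ammine before chloro before phenanthroline.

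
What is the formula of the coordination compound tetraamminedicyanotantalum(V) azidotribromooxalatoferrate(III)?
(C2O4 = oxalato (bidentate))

[Ta(CN)2(NH3)4][FeBr3(C2O4)(N3)]

Cation [Ta…]: ligand charges -2, Ta(V) ⇒ ion charge 3+.
Anion [Fe…]: ligand charges -6, Fe(III) ⇒ ion charge 3−.
One 3+ cation balances one 3− anion.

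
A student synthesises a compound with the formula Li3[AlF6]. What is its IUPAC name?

lithium hexafluoroaluminate(III)

The 3 lithium counter-ions carry a total charge of +3, so each complex ion is 3−.
Ligand charges: 6×fluoro (-1 each); total -6. So Al + (-6) = 3−, giving Al = +3.
The complex ion is anionic, so aluminium takes the -ate form aluminate(III).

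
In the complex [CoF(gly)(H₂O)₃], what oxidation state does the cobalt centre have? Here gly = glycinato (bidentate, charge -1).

No counter-ion: the bracketed complex is neutral.
Ligand charges: 3×H2O neutral; 1×gly = -1; 1×F = -1; sum -2.
Co + (-2) = 0 ⇒ Co is +2.

+2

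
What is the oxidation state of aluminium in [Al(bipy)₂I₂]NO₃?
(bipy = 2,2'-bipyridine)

1 nitrate outside the brackets (-1 each) → the complex ion is 1+.
Ligand charges: 2×bipy neutral; 2×I = -2; sum -2.
Al + (-2) = 1+ ⇒ Al is +3.

+3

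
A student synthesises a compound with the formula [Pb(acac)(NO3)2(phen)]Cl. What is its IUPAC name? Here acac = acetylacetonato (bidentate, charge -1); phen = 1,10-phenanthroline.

The 1 chloride counter-ion carries a total charge of -1, so each complex ion is 1+.
Ligand charges: 1×acetylacetonato (-1 each), 1×1,10-phenanthroline (neutral), 2×nitrato (-1 each); total -3. So Pb + (-3) = 1+, giving Pb = +4.
Ligands are named alphabetically: acetylacetonato before nitrato before phenanthroline.

(acetylacetonato)dinitrato(1,10-phenanthroline)lead(IV) chloride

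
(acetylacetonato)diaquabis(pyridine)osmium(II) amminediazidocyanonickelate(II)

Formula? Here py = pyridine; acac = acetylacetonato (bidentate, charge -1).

[Os(acac)(H2O)2(py)2][Ni(CN)(N3)2(NH3)]

Cation [Os…]: ligand charges -1, Os(II) ⇒ ion charge 1+.
Anion [Ni…]: ligand charges -3, Ni(II) ⇒ ion charge 1−.
One 1+ cation balances one 1− anion.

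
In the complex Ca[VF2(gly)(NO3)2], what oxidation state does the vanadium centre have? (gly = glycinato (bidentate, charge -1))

+3

1 calcium outside the brackets (+2 each) → the complex ion is 2−.
Ligand charges: 1×gly = -1; 2×F = -2; 2×NO3 = -2; sum -5.
V + (-5) = 2− ⇒ V is +3.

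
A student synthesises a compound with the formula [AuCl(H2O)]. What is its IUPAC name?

There is no counter-ion, so the complex is neutral overall.
Ligand charges: 1×chloro (-1 each), 1×aqua (neutral); total -1. So Au + (-1) = 0, giving Au = +1.
Ligands are named alphabetically: aqua before chloro.

aquachlorogold(I)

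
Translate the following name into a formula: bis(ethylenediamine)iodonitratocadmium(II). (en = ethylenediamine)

Ligands: 2 ethylenediamine (en, neutral), 1 iodo (I, -1), 1 nitrato (NO3, -1). Ligand charge sum = -2.
With Cd in oxidation state +2, the complex ion is [Cd...].

[Cd(en)2I(NO3)]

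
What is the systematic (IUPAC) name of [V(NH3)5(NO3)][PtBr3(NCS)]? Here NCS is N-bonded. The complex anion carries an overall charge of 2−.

pentaamminenitratovanadium(III) tribromoisothiocyanatoplatinate(II)

The complex anion is given as 2−; its ligand charges sum to -4, so Pt = +2.
A 1:1 salt means the cation carries the equal and opposite charge, 2+.
Cation: ligand charges sum to -1; for the ion to be 2+, V = +3.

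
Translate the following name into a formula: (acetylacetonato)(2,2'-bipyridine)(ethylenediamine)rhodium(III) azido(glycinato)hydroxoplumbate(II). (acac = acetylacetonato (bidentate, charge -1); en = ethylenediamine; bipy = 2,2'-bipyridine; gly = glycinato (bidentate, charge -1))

[Rh(acac)(bipy)(en)][Pb(gly)(N3)(OH)]2

Cation [Rh…]: ligand charges -1, Rh(III) ⇒ ion charge 2+.
Anion [Pb…]: ligand charges -3, Pb(II) ⇒ ion charge 1−.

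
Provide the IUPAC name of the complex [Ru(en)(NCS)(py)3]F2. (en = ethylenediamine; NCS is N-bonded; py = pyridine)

(ethylenediamine)isothiocyanatotris(pyridine)ruthenium(III) fluoride

The 2 fluoride counter-ions carry a total charge of -2, so each complex ion is 2+.
Ligand charges: 1×ethylenediamine (neutral), 1×isothiocyanato (-1 each), 3×pyridine (neutral); total -1. So Ru + (-1) = 2+, giving Ru = +3.
Ligands are named alphabetically: ethylenediamine before isothiocyanato before pyridine.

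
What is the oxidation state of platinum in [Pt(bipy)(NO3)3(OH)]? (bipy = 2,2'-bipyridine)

+4

No counter-ion: the bracketed complex is neutral.
Ligand charges: 1×OH = -1; 1×bipy neutral; 3×NO3 = -3; sum -4.
Pt + (-4) = 0 ⇒ Pt is +4.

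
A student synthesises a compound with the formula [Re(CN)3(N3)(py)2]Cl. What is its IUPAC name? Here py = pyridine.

The 1 chloride counter-ion carries a total charge of -1, so each complex ion is 1+.
Ligand charges: 1×azido (-1 each), 3×cyano (-1 each), 2×pyridine (neutral); total -4. So Re + (-4) = 1+, giving Re = +5.
Ligands are named alphabetically: azido before cyano before pyridine.

azidotricyanobis(pyridine)rhenium(V) chloride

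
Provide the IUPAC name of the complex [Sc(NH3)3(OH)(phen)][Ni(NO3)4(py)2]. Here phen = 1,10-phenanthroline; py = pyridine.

Scandium is always +3 in its complexes; the cation's ligand charges sum to -1, so the complex cation is 2+.
A 1:1 salt means the anion carries the equal and opposite charge, 2−.
Anion: ligand charges sum to -4; for the ion to be 2−, Ni = +2.

triamminehydroxo(1,10-phenanthroline)scandium(III) tetranitratobis(pyridine)nickelate(II)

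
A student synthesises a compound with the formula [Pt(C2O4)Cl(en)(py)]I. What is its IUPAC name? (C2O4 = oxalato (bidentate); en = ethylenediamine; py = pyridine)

chloro(ethylenediamine)oxalato(pyridine)platinum(IV) iodide

The 1 iodide counter-ion carries a total charge of -1, so each complex ion is 1+.
Ligand charges: 1×oxalato (-2 each), 1×ethylenediamine (neutral), 1×chloro (-1 each), 1×pyridine (neutral); total -3. So Pt + (-3) = 1+, giving Pt = +4.
Ligands are named alphabetically: chloro before ethylenediamine before oxalato before pyridine.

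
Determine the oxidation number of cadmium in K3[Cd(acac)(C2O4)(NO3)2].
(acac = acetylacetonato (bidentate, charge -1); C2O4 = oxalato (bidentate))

+2

3 potassium outside the brackets (+1 each) → the complex ion is 3−.
Ligand charges: 1×acac = -1; 2×NO3 = -2; 1×C2O4 = -2; sum -5.
Cd + (-5) = 3− ⇒ Cd is +2.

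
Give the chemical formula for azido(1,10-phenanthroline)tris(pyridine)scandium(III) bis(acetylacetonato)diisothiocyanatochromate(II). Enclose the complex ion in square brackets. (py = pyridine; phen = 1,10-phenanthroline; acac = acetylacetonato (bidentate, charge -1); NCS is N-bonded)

[Sc(N3)(phen)(py)3][Cr(acac)2(NCS)2]

Cation [Sc…]: ligand charges -1, Sc(III) ⇒ ion charge 2+.
Anion [Cr…]: ligand charges -4, Cr(II) ⇒ ion charge 2−.
One 2+ cation balances one 2− anion.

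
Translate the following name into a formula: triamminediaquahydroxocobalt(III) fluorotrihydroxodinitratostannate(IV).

Cation [Co…]: ligand charges -1, Co(III) ⇒ ion charge 2+.
Anion [Sn…]: ligand charges -6, Sn(IV) ⇒ ion charge 2−.
One 2+ cation balances one 2− anion.

[Co(H2O)2(NH3)3(OH)][SnF(NO3)2(OH)3]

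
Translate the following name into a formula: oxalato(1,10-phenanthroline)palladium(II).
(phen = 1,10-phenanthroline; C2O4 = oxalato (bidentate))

Ligands: 1 1,10-phenanthroline (phen, neutral), 1 oxalato (C2O4, -2). Ligand charge sum = -2.
With Pd in oxidation state +2, the complex ion is [Pd...].

[Pd(C2O4)(phen)]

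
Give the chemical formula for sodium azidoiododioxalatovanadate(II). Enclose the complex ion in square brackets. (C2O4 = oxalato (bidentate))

Ligands: 1 azido (N3, -1), 1 iodo (I, -1), 2 oxalato (C2O4, -2). Ligand charge sum = -6.
With V in oxidation state +2, the complex ion is [V...]^4−.
Charge balance with sodium (+1) requires 1 complex ion per 4 sodium.

Na4[V(C2O4)2I(N3)]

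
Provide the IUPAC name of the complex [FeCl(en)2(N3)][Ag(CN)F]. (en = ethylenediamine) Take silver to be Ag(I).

azidochlorobis(ethylenediamine)iron(III) cyanofluoroargentate(I)

Both ions are complex: the cation is named first with the plain metal name, the anion second with the -ate form; each ion's ligands are alphabetised independently.
Ag is given as +1; the anion's ligand charges sum to -2, so the complex anion is 1−.
A 1:1 salt means the cation carries the equal and opposite charge, 1+.
Cation: ligand charges sum to -2; for the ion to be 1+, Fe = +3.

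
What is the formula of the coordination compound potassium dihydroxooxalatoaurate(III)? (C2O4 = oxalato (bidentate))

Ligands: 2 hydroxo (OH, -1), 1 oxalato (C2O4, -2). Ligand charge sum = -4.
With Au in oxidation state +3, the complex ion is [Au...]^1−.
Charge balance with potassium (+1) requires 1 complex ion per 1 potassium.

K[Au(C2O4)(OH)2]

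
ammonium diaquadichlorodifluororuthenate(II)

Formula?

(NH4)2[RuCl2F2(H2O)2]

Ligands: 2 fluoro (F, -1), 2 chloro (Cl, -1), 2 aqua (H2O, neutral). Ligand charge sum = -4.
With Ru in oxidation state +2, the complex ion is [Ru...]^2−.
Charge balance with ammonium (+1) requires 1 complex ion per 2 ammonium.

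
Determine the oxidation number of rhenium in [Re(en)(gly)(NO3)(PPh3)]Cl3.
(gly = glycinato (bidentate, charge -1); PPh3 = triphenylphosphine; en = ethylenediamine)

+5

3 chloride outside the brackets (-1 each) → the complex ion is 3+.
Ligand charges: 1×NO3 = -1; 1×gly = -1; 1×PPh3 neutral; 1×en neutral; sum -2.
Re + (-2) = 3+ ⇒ Re is +5.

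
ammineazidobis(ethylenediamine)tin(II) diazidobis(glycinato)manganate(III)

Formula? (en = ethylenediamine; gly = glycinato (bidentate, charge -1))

Cation [Sn…]: ligand charges -1, Sn(II) ⇒ ion charge 1+.
Anion [Mn…]: ligand charges -4, Mn(III) ⇒ ion charge 1−.

[Sn(en)2(N3)(NH3)][Mn(gly)2(N3)2]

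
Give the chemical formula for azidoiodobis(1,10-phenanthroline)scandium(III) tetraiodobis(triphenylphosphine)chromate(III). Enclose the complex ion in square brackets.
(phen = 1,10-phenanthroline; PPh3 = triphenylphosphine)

[ScI(N3)(phen)2][CrI4(PPh3)2]

Cation [Sc…]: ligand charges -2, Sc(III) ⇒ ion charge 1+.
Anion [Cr…]: ligand charges -4, Cr(III) ⇒ ion charge 1−.
One 1+ cation balances one 1− anion.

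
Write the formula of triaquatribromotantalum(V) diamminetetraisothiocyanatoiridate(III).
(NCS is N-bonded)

Cation [Ta…]: ligand charges -3, Ta(V) ⇒ ion charge 2+.
Anion [Ir…]: ligand charges -4, Ir(III) ⇒ ion charge 1−.
One 2+ cation requires 2 of the 1− anion.

[TaBr3(H2O)3][Ir(NCS)4(NH3)2]2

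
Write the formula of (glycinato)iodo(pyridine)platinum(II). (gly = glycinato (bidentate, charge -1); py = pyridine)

Ligands: 1 glycinato (gly, -1), 1 pyridine (py, neutral), 1 iodo (I, -1). Ligand charge sum = -2.
With Pt in oxidation state +2, the complex ion is [Pt...].

[Pt(gly)I(py)]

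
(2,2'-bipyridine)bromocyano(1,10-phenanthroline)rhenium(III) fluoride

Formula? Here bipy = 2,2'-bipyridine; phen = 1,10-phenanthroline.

[Re(bipy)Br(CN)(phen)]F

Ligands: 1 2,2'-bipyridine (bipy, neutral), 1 1,10-phenanthroline (phen, neutral), 1 cyano (CN, -1), 1 bromo (Br, -1). Ligand charge sum = -2.
With Re in oxidation state +3, the complex ion is [Re...]^1+.
Charge balance with fluoride (-1) requires 1 complex ion per 1 fluoride.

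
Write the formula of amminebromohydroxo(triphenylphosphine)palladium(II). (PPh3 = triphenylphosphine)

Ligands: 1 triphenylphosphine (PPh3, neutral), 1 bromo (Br, -1), 1 ammine (NH3, neutral), 1 hydroxo (OH, -1). Ligand charge sum = -2.
With Pd in oxidation state +2, the complex ion is [Pd...].

[PdBr(NH3)(OH)(PPh3)]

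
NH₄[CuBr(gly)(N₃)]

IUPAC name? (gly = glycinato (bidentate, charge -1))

ammonium azidobromo(glycinato)cuprate(II)

The 1 ammonium counter-ion carries a total charge of +1, so each complex ion is 1−.
Ligand charges: 1×glycinato (-1 each), 1×azido (-1 each), 1×bromo (-1 each); total -3. So Cu + (-3) = 1−, giving Cu = +2.
The complex ion is anionic, so copper takes the -ate form cuprate(II).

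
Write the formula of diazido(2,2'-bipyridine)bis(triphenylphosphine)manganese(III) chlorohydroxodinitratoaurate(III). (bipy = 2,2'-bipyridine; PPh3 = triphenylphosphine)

Cation [Mn…]: ligand charges -2, Mn(III) ⇒ ion charge 1+.
Anion [Au…]: ligand charges -4, Au(III) ⇒ ion charge 1−.
One 1+ cation balances one 1− anion.

[Mn(bipy)(N3)2(PPh3)2][AuCl(NO3)2(OH)]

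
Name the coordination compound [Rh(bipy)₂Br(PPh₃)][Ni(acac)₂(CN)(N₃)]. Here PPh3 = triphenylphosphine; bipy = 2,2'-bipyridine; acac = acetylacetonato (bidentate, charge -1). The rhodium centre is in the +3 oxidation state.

bis(2,2'-bipyridine)bromo(triphenylphosphine)rhodium(III) bis(acetylacetonato)azidocyanonickelate(II)

Both ions are complex: the cation is named first with the plain metal name, the anion second with the -ate form; each ion's ligands are alphabetised independently.
Rh is given as +3; the cation's ligand charges sum to -1, so the complex cation is 2+.
A 1:1 salt means the anion carries the equal and opposite charge, 2−.
Anion: ligand charges sum to -4; for the ion to be 2−, Ni = +2.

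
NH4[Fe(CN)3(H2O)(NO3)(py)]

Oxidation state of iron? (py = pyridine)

1 ammonium outside the brackets (+1 each) → the complex ion is 1−.
Ligand charges: 1×H2O neutral; 1×py neutral; 3×CN = -3; 1×NO3 = -1; sum -4.
Fe + (-4) = 1− ⇒ Fe is +3.

+3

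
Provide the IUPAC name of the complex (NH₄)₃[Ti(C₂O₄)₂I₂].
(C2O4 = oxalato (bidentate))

ammonium diiododioxalatotitanate(III)

The 3 ammonium counter-ions carry a total charge of +3, so each complex ion is 3−.
Ligand charges: 2×iodo (-1 each), 2×oxalato (-2 each); total -6. So Ti + (-6) = 3−, giving Ti = +3.
The complex ion is anionic, so titanium takes the -ate form titanate(III).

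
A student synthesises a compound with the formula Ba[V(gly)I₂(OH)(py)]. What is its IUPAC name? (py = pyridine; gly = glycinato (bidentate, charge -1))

The 1 barium counter-ion carries a total charge of +2, so each complex ion is 2−.
Ligand charges: 1×pyridine (neutral), 2×iodo (-1 each), 1×glycinato (-1 each), 1×hydroxo (-1 each); total -4. So V + (-4) = 2−, giving V = +2.
The complex ion is anionic, so vanadium takes the -ate form vanadate(II).

barium (glycinato)hydroxodiiodo(pyridine)vanadate(II)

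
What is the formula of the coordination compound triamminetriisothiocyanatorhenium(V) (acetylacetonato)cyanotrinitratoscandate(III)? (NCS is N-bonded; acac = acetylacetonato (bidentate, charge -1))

Cation [Re…]: ligand charges -3, Re(V) ⇒ ion charge 2+.
Anion [Sc…]: ligand charges -5, Sc(III) ⇒ ion charge 2−.

[Re(NCS)3(NH3)3][Sc(acac)(CN)(NO3)3]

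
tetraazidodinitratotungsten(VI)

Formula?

Ligands: 2 nitrato (NO3, -1), 4 azido (N3, -1). Ligand charge sum = -6.
With W in oxidation state +6, the complex ion is [W...].

[W(N3)4(NO3)2]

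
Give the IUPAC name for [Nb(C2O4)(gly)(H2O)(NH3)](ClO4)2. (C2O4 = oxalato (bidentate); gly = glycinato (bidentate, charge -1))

The 2 perchlorate counter-ions carry a total charge of -2, so each complex ion is 2+.
Ligand charges: 1×oxalato (-2 each), 1×glycinato (-1 each), 1×ammine (neutral), 1×aqua (neutral); total -3. So Nb + (-3) = 2+, giving Nb = +5.
Ligands are named alphabetically: ammine before aqua before glycinato before oxalato.

ammineaqua(glycinato)oxalatoniobium(V) perchlorate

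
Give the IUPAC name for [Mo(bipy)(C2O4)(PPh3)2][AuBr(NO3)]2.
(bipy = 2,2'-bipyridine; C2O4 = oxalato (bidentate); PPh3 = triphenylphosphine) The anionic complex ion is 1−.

Both ions are complex: the cation is named first with the plain metal name, the anion second with the -ate form; each ion's ligands are alphabetised independently.
The complex anion is given as 1−; its ligand charges sum to -2, so Au = +1.
With 2 anions per cation, the cation must be 2×1 = 2+.
Cation: ligand charges sum to -2; for the ion to be 2+, Mo = +4.

(2,2'-bipyridine)oxalatobis(triphenylphosphine)molybdenum(IV) bromonitratoaurate(I)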